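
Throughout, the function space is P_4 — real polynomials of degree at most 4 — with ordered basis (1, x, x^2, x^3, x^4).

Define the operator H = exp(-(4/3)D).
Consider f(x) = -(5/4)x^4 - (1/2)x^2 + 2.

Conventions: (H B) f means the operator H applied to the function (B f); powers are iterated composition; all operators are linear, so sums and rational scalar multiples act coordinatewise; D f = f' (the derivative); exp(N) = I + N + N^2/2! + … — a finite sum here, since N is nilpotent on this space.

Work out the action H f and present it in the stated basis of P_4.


the result is g(x) = -(5/4)x^4 + (20/3)x^3 - (83/6)x^2 + (356/27)x - 230/81

order-1 term: (20/3)x^3 + (4/3)x
order-2 term: -(40/3)x^2 - 8/9
order-3 term: (320/27)x
order-4 term: -320/81
the series for exp(-(4/3)D) f terminates at order 4
exp(-(4/3)D) f = -(5/4)x^4 + (20/3)x^3 - (83/6)x^2 + (356/27)x - 230/81


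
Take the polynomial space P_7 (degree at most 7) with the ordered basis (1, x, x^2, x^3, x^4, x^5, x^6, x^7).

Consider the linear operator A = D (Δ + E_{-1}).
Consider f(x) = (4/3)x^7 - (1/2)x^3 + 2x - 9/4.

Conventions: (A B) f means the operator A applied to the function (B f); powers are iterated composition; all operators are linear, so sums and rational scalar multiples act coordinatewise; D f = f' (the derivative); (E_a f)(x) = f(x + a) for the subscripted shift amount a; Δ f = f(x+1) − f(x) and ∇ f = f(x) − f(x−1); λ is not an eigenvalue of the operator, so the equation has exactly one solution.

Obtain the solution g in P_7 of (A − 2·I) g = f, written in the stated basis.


the result is g(x) = -(2/3)x^7 - (7/3)x^6 - 7x^5 - (175/2)x^4 - (1259/4)x^3 - (6017/8)x^2 - (14985/8)x - 92129/48

write g with unknown coordinates in the stated basis and equate coefficients in (A − 2·I) g = f
solving from the highest basis element down gives g = -(2/3)x^7 - (7/3)x^6 - 7x^5 - (175/2)x^4 - (1259/4)x^3 - (6017/8)x^2 - (14985/8)x - 92129/48
check: A g = -(14/3)x^6 - 14x^5 - 175x^4 - 630x^3 - (6017/4)x^2 - (14977/4)x - 92183/24
so A g − 2·g = (4/3)x^7 - (1/2)x^3 + 2x - 9/4 = f ✓


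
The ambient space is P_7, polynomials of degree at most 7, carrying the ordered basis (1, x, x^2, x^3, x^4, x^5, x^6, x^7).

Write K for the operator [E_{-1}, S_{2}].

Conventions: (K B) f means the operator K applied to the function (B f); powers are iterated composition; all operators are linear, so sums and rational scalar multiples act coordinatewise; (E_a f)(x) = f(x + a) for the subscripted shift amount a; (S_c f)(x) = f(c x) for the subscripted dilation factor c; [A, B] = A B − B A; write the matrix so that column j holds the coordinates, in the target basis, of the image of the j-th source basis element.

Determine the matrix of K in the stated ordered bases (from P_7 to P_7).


the matrix is [[0, -1, 3, -7, 15, -31, 63, -127]; [0, 0, -4, 18, -56, 150, -372, 882]; [0, 0, 0, -12, 72, -280, 900, -2604]; [0, 0, 0, 0, -32, 240, -1120, 4200]; [0, 0, 0, 0, 0, -80, 720, -3920]; [0, 0, 0, 0, 0, 0, -192, 2016]; [0, 0, 0, 0, 0, 0, 0, -448]; [0, 0, 0, 0, 0, 0, 0, 0]] (rows listed top to bottom)

image of 1: 0
image of x: -1
image of x^2: -4x + 3
image of x^3: -12x^2 + 18x - 7
image of x^4: -32x^3 + 72x^2 - 56x + 15
image of x^5: -80x^4 + 240x^3 - 280x^2 + 150x - 31
image of x^6: -192x^5 + 720x^4 - 1120x^3 + 900x^2 - 372x + 63
image of x^7: -448x^6 + 2016x^5 - 3920x^4 + 4200x^3 - 2604x^2 + 882x - 127
each image's coordinates form column j of the matrix


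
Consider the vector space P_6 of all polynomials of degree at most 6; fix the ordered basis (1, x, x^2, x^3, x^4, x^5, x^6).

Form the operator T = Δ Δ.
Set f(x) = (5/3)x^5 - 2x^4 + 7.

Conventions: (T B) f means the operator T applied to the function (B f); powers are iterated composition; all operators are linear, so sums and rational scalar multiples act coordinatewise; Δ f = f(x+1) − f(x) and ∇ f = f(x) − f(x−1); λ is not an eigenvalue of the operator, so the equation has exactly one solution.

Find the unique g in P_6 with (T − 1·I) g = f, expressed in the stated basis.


write g with unknown coordinates in the stated basis and equate coefficients in (T − 1·I) g = f
solving from the highest basis element down gives g = -(5/3)x^5 + 2x^4 - (100/3)x^3 - 76x^2 - (806/3)x - 381
check: T g = -(100/3)x^3 - 76x^2 - (806/3)x - 374
so T g − 1·g = (5/3)x^5 - 2x^4 + 7 = f ✓

the result is g(x) = -(5/3)x^5 + 2x^4 - (100/3)x^3 - 76x^2 - (806/3)x - 381


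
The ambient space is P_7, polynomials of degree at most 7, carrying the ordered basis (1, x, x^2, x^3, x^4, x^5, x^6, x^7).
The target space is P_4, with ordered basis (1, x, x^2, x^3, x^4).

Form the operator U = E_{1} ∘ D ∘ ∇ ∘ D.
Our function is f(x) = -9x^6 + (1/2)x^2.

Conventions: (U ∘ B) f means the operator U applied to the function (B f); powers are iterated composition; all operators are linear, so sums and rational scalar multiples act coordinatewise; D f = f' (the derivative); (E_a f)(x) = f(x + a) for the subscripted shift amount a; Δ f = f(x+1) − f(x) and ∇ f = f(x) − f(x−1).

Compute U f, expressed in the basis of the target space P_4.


D f = -54x^5 + x
∇ D f = -270x^4 + 540x^3 - 540x^2 + 270x - 53
D (∇ ∘ D) f = -1080x^3 + 1620x^2 - 1080x + 270
E_{1} D (∇ ∘ D) f = -1080x^3 - 1620x^2 - 1080x - 270

the result is g(x) = -1080x^3 - 1620x^2 - 1080x - 270


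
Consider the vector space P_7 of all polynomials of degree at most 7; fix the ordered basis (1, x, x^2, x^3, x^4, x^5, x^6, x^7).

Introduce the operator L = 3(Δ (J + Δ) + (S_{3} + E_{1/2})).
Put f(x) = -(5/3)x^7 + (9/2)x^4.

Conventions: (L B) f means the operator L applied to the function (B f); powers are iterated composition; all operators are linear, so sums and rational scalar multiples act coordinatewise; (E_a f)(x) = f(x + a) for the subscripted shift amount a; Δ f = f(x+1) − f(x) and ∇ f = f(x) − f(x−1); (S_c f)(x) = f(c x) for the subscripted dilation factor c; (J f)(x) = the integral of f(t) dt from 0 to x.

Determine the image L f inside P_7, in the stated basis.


J f = -(5/24)x^8 + (9/10)x^5
Δ f = -(35/3)x^6 - 35x^5 - (175/3)x^4 - (121/3)x^3 - 8x^2 + (19/3)x + 17/6
(J + Δ) f = -(5/24)x^8 - (35/3)x^6 - (341/10)x^5 - (175/3)x^4 - (121/3)x^3 - 8x^2 + (19/3)x + 17/6
Δ (J + Δ) f = -(5/3)x^7 - (35/6)x^6 - (245/3)x^5 - (4321/12)x^4 - (2458/3)x^3 - (5957/6)x^2 - (1225/2)x - 17557/120
S_{3} f = -3645x^7 + (729/2)x^4
E_{1/2} f = -(5/3)x^7 - (35/6)x^6 - (35/4)x^5 - (67/24)x^4 + (257/48)x^3 + (181/32)x^2 + (397/192)x + 103/384
(S_{3} + E_{1/2}) f = -(10940/3)x^7 - (35/6)x^6 - (35/4)x^5 + (8681/24)x^4 + (257/48)x^3 + (181/32)x^2 + (397/192)x + 103/384
(Δ (J + Δ) + (S_{3} + E_{1/2})) f = -(10945/3)x^7 - (35/3)x^6 - (1085/12)x^5 + (13/8)x^4 - (39071/48)x^3 - (94769/96)x^2 - (117203/192)x - 280397/1920
(3(Δ (J + Δ) + (S_{3} + E_{1/2}))) f = -10945x^7 - 35x^6 - (1085/4)x^5 + (39/8)x^4 - (39071/16)x^3 - (94769/32)x^2 - (117203/64)x - 280397/640

g(x) = -10945x^7 - 35x^6 - (1085/4)x^5 + (39/8)x^4 - (39071/16)x^3 - (94769/32)x^2 - (117203/64)x - 280397/640


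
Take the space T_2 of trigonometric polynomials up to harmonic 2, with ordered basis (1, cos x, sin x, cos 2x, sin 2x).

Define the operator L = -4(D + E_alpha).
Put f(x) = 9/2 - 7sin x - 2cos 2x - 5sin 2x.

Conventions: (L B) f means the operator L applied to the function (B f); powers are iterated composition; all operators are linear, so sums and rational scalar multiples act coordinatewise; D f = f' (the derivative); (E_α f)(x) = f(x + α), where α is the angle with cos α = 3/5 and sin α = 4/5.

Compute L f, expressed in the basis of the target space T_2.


the image equals g(x) = -18 + (252/5)cos x + (84/5)sin x + (1424/25)cos 2x - (732/25)sin 2x

D f = -7cos x - 10cos 2x + 4sin 2x
E_alpha f = 9/2 - (28/5)cos x - (21/5)sin x - (106/25)cos 2x + (83/25)sin 2x
(D + E_alpha) f = 9/2 - (63/5)cos x - (21/5)sin x - (356/25)cos 2x + (183/25)sin 2x
(-4(D + E_alpha)) f = -18 + (252/5)cos x + (84/5)sin x + (1424/25)cos 2x - (732/25)sin 2x


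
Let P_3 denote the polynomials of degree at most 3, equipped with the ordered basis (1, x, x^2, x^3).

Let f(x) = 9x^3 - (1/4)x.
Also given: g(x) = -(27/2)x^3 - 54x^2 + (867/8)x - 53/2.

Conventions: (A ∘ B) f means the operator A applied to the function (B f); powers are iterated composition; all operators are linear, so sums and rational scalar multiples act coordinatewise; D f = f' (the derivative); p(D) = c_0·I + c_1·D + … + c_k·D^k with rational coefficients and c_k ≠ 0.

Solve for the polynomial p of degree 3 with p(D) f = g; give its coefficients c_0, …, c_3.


D^0 f = 9x^3 - (1/4)x
D^1 f = 27x^2 - 1/4
D^2 f = 54x
D^3 f = 54
matching coefficients of g against c_0 f + c_1 Df + … from the top degree down determines the c_i
solution: c_0 = -3/2, c_1 = -2, c_2 = 2, c_3 = -1/2

p(D) = -(3/2)·I − 2·D + 2·D^2 − (1/2)·D^3, i.e. c_0 = -3/2, c_1 = -2, c_2 = 2, c_3 = -1/2


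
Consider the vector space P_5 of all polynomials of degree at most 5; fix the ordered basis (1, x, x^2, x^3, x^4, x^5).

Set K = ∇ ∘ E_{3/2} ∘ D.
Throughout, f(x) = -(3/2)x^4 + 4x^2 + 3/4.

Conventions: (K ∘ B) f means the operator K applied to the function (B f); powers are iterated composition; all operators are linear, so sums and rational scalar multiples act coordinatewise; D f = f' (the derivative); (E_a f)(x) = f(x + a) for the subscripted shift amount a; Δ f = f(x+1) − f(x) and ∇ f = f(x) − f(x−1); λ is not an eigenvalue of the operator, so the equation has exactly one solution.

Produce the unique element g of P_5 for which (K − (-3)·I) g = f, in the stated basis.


the image equals g(x) = -(1/2)x^4 + (10/3)x^2 + 4x + 7/36

write g with unknown coordinates in the stated basis and equate coefficients in (K − (-3)·I) g = f
solving from the highest basis element down gives g = -(1/2)x^4 + (10/3)x^2 + 4x + 7/36
check: K g = -6x^2 - 12x + 1/6
so K g − (-3)·g = -(3/2)x^4 + 4x^2 + 3/4 = f ✓


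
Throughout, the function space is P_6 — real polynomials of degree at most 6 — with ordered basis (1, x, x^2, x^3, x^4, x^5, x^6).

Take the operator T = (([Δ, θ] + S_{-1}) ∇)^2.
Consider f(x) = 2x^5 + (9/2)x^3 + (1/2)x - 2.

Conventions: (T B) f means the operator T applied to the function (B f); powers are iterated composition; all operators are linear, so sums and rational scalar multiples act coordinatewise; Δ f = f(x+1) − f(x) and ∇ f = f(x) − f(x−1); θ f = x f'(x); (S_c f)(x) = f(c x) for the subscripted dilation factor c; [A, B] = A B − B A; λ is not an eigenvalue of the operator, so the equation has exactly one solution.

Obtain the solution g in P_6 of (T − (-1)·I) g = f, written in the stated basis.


g(x) = 2x^5 + (89/2)x^3 - 240x^2 - (385/2)x - 1416

write g with unknown coordinates in the stated basis and equate coefficients in (T − (-1)·I) g = f
solving from the highest basis element down gives g = 2x^5 + (89/2)x^3 - 240x^2 - (385/2)x - 1416
check: T g = -40x^3 + 240x^2 + 193x + 1414
so T g − (-1)·g = 2x^5 + (9/2)x^3 + (1/2)x - 2 = f ✓


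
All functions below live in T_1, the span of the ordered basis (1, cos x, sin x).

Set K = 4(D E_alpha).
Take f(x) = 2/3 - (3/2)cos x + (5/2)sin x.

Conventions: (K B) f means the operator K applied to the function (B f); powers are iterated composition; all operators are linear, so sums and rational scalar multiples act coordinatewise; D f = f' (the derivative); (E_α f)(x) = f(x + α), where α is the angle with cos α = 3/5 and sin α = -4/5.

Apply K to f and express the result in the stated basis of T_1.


g(x) = (6/5)cos x + (58/5)sin x

E_alpha f = 2/3 - (29/10)cos x + (3/10)sin x
D E_alpha f = (3/10)cos x + (29/10)sin x
(4(D E_alpha)) f = (6/5)cos x + (58/5)sin x


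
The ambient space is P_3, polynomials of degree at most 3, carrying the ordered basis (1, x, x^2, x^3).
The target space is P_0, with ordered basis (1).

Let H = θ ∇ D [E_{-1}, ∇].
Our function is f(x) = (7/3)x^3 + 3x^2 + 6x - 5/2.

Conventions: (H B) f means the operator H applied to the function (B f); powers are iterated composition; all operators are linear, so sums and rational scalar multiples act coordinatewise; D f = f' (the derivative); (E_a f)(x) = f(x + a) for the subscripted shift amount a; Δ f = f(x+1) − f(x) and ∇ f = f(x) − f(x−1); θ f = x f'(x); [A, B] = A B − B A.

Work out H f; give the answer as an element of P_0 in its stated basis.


the image equals g(x) = 0

∇ f = 7x^2 - x + 16/3
E_{-1} ∇ f = 7x^2 - 15x + 40/3
E_{-1} f = (7/3)x^3 - 4x^2 + 7x - 47/6
∇ E_{-1} f = 7x^2 - 15x + 40/3
[E_{-1}, ∇] f = 0
D [E_{-1}, ∇] f = 0
∇ D [E_{-1}, ∇] f = 0
θ ∇ D [E_{-1}, ∇] f = 0


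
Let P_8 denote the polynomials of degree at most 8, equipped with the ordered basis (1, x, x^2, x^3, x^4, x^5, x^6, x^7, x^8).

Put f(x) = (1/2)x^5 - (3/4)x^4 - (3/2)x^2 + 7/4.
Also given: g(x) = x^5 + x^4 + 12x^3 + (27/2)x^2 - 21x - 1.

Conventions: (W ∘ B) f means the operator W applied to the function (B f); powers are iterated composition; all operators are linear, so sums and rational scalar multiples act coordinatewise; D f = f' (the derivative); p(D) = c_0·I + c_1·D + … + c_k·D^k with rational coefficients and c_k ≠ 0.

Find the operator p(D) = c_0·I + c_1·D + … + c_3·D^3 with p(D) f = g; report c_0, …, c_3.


p(D) = 2·I + D + (3/2)·D^2 + D^3, i.e. c_0 = 2, c_1 = 1, c_2 = 3/2, c_3 = 1

D^0 f = (1/2)x^5 - (3/4)x^4 - (3/2)x^2 + 7/4
D^1 f = (5/2)x^4 - 3x^3 - 3x
D^2 f = 10x^3 - 9x^2 - 3
D^3 f = 30x^2 - 18x
matching coefficients of g against c_0 f + c_1 Df + … from the top degree down determines the c_i
solution: c_0 = 2, c_1 = 1, c_2 = 3/2, c_3 = 1


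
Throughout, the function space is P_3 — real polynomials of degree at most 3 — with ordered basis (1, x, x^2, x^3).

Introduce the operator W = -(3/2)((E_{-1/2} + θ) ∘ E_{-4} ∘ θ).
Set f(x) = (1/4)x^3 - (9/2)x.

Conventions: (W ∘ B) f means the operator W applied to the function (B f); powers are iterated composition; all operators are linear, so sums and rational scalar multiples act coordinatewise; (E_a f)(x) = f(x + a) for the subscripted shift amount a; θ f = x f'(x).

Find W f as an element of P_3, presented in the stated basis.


θ f = (3/4)x^3 - (9/2)x
E_{-4} θ f = (3/4)x^3 - 9x^2 + (63/2)x - 30
E_{-1/2} E_{-4} θ f = (3/4)x^3 - (81/8)x^2 + (657/16)x - 1539/32
θ E_{-4} θ f = (9/4)x^3 - 18x^2 + (63/2)x
(E_{-1/2} + θ) E_{-4} θ f = 3x^3 - (225/8)x^2 + (1161/16)x - 1539/32
(-(3/2)((E_{-1/2} + θ) ∘ E_{-4} ∘ θ)) f = -(9/2)x^3 + (675/16)x^2 - (3483/32)x + 4617/64

the image equals g(x) = -(9/2)x^3 + (675/16)x^2 - (3483/32)x + 4617/64


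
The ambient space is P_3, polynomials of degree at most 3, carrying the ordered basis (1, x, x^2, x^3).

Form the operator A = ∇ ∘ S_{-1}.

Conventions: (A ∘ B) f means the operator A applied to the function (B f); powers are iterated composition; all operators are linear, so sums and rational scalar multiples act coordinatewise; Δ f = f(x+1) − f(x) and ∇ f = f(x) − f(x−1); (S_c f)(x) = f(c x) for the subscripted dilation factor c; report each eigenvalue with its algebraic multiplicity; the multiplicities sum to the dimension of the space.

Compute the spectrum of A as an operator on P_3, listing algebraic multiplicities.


λ = 0 (multiplicity 4)

image of 1: 0
image of x: -1
image of x^2: 2x - 1
image of x^3: -3x^2 + 3x - 1
the matrix is upper triangular; its diagonal is (0, 0, 0, 0)
for a triangular matrix the eigenvalues are the diagonal entries, with algebraic multiplicity their repetition count


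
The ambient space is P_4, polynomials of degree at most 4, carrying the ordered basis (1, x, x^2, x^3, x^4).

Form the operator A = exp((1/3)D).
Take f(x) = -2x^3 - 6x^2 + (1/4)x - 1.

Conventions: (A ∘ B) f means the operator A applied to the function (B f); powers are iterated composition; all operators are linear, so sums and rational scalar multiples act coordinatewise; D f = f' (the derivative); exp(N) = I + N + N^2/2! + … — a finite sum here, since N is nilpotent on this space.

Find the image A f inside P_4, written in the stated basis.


the image equals g(x) = -2x^3 - 8x^2 - (53/12)x - 179/108

order-1 term: -2x^2 - 4x + 1/12
order-2 term: -(2/3)x - 2/3
order-3 term: -2/27
the series for exp((1/3)D) f terminates at order 3
exp((1/3)D) f = -2x^3 - 8x^2 - (53/12)x - 179/108


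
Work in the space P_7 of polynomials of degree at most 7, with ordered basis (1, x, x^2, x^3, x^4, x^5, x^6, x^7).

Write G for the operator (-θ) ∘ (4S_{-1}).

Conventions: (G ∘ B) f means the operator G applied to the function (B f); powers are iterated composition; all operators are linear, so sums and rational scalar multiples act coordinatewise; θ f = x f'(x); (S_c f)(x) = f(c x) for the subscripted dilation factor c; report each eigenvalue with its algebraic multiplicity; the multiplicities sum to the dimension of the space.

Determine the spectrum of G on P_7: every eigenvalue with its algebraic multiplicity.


λ = -24 (multiplicity 1), λ = -16 (multiplicity 1), λ = -8 (multiplicity 1), λ = 0 (multiplicity 1), λ = 4 (multiplicity 1), λ = 12 (multiplicity 1), λ = 20 (multiplicity 1), λ = 28 (multiplicity 1)

image of 1: 0
image of x: 4x
image of x^2: -8x^2
image of x^3: 12x^3
image of x^4: -16x^4
image of x^5: 20x^5
image of x^6: -24x^6
image of x^7: 28x^7
the matrix is upper triangular; its diagonal is (0, 4, -8, 12, -16, 20, -24, 28)
for a triangular matrix the eigenvalues are the diagonal entries, with algebraic multiplicity their repetition count


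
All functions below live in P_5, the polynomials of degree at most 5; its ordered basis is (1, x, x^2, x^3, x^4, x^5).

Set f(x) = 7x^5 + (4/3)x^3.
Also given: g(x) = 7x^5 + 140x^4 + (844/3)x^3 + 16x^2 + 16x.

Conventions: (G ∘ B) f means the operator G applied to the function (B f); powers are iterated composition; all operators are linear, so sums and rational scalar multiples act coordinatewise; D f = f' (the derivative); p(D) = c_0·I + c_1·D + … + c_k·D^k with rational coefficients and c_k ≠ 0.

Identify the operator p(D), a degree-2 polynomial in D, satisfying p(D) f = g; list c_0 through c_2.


D^0 f = 7x^5 + (4/3)x^3
D^1 f = 35x^4 + 4x^2
D^2 f = 140x^3 + 8x
matching coefficients of g against c_0 f + c_1 Df + … from the top degree down determines the c_i
solution: c_0 = 1, c_1 = 4, c_2 = 2

p(D) = I + 4·D + 2·D^2, i.e. c_0 = 1, c_1 = 4, c_2 = 2


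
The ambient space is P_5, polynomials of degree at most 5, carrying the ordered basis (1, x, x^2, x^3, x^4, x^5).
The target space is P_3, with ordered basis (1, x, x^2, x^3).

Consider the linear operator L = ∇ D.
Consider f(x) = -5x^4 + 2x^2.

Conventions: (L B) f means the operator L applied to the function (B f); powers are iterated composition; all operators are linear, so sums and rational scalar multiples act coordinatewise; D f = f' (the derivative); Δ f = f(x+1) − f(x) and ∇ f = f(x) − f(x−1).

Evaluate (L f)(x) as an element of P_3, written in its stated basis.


the result is g(x) = -60x^2 + 60x - 16

D f = -20x^3 + 4x
∇ D f = -60x^2 + 60x - 16


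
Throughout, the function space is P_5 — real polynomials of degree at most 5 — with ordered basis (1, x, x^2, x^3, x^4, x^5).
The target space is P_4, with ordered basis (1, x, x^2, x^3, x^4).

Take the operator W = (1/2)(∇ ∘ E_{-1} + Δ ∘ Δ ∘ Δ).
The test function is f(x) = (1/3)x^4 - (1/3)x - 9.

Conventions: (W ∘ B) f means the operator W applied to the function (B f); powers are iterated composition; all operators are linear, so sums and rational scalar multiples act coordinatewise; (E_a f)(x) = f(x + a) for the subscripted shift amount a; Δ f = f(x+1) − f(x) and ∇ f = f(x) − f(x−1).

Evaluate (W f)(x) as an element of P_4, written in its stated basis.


E_{-1} f = (1/3)x^4 - (4/3)x^3 + 2x^2 - (5/3)x - 25/3
∇ E_{-1} f = (4/3)x^3 - 6x^2 + (28/3)x - 16/3
Δ f = (4/3)x^3 + 2x^2 + (4/3)x
Δ Δ f = 4x^2 + 8x + 14/3
Δ Δ Δ f = 8x + 12
(∇ ∘ E_{-1} + Δ ∘ Δ ∘ Δ) f = (4/3)x^3 - 6x^2 + (52/3)x + 20/3
((1/2)(∇ ∘ E_{-1} + Δ ∘ Δ ∘ Δ)) f = (2/3)x^3 - 3x^2 + (26/3)x + 10/3

the image equals g(x) = (2/3)x^3 - 3x^2 + (26/3)x + 10/3


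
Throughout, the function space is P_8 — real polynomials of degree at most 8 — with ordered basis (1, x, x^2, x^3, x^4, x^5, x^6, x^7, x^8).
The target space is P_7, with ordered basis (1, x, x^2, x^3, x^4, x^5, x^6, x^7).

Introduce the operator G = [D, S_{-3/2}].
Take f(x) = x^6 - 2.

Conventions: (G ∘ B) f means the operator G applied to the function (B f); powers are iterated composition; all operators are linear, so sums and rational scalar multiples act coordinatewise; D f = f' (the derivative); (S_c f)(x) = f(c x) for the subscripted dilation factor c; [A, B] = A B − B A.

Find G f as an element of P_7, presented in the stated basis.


S_{-3/2} f = (729/64)x^6 - 2
D S_{-3/2} f = (2187/32)x^5
D f = 6x^5
S_{-3/2} D f = -(729/16)x^5
[D, S_{-3/2}] f = (3645/32)x^5

the image equals g(x) = (3645/32)x^5


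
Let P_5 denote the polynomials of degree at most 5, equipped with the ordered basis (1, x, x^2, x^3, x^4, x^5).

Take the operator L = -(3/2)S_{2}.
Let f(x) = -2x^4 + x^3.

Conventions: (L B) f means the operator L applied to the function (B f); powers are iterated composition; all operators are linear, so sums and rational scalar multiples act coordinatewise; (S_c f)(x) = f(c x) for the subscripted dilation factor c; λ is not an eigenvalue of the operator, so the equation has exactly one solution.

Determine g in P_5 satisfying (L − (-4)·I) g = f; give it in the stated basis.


g(x) = (1/10)x^4 - (1/8)x^3

write g with unknown coordinates in the stated basis and equate coefficients in (L − (-4)·I) g = f
solving from the highest basis element down gives g = (1/10)x^4 - (1/8)x^3
check: L g = -(12/5)x^4 + (3/2)x^3
so L g − (-4)·g = -2x^4 + x^3 = f ✓


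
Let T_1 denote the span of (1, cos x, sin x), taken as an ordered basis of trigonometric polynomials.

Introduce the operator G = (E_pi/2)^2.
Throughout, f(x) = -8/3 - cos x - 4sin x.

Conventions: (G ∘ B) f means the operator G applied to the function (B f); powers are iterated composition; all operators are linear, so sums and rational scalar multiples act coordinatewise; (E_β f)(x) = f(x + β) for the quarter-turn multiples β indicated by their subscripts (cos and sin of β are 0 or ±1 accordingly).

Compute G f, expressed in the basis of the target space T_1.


E_pi/2 f = -8/3 - 4cos x + sin x
E_pi/2 E_pi/2 f = -8/3 + cos x + 4sin x

the image equals g(x) = -8/3 + cos x + 4sin x


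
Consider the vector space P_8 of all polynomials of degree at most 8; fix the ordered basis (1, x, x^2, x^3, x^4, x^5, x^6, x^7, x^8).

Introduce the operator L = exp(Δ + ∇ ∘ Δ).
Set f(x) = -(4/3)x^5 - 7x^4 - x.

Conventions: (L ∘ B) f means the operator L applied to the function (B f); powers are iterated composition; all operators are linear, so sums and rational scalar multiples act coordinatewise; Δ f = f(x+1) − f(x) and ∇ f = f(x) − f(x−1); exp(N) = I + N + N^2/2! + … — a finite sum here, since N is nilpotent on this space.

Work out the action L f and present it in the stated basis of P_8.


order-1 term: -(20/3)x^4 - 68x^3 - (418/3)x^2 - 48x - 70/3
order-2 term: -(40/3)x^3 - 162x^2 - (1376/3)x - 277
order-3 term: -(40/3)x^2 - 148x - 958/3
order-4 term: -(20/3)x - 47
order-5 term: -4/3
the series for exp(Δ + ∇ ∘ Δ) f terminates at order 5
exp(Δ + ∇ ∘ Δ) f = -(4/3)x^5 - (41/3)x^4 - (244/3)x^3 - (944/3)x^2 - (1987/3)x - 668

the result is g(x) = -(4/3)x^5 - (41/3)x^4 - (244/3)x^3 - (944/3)x^2 - (1987/3)x - 668


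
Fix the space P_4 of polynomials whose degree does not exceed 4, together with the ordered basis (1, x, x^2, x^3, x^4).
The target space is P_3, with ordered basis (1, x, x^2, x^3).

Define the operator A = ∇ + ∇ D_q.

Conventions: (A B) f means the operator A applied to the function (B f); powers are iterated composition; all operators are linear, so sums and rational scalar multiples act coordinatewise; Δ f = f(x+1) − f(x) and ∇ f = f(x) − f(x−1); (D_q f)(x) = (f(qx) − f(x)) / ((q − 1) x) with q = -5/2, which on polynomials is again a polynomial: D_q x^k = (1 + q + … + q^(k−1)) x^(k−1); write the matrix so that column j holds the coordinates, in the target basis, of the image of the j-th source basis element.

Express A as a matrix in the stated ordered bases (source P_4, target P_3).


image of 1: 0
image of x: 1
image of x^2: 2x - 5/2
image of x^3: 3x^2 + (13/2)x - 15/4
image of x^4: 4x^3 - (309/8)x^2 + (293/8)x - 95/8
each image's coordinates form column j of the matrix

the matrix is [[0, 1, -5/2, -15/4, -95/8]; [0, 0, 2, 13/2, 293/8]; [0, 0, 0, 3, -309/8]; [0, 0, 0, 0, 4]] (rows listed top to bottom)


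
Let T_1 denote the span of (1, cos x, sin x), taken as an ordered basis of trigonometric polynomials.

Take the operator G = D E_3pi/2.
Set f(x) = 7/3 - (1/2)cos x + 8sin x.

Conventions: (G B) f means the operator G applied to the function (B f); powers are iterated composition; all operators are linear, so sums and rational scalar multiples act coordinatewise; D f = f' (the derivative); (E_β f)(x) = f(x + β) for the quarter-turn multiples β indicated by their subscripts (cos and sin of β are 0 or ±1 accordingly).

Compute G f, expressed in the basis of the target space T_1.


E_3pi/2 f = 7/3 - 8cos x - (1/2)sin x
D E_3pi/2 f = -(1/2)cos x + 8sin x

the image equals g(x) = -(1/2)cos x + 8sin x


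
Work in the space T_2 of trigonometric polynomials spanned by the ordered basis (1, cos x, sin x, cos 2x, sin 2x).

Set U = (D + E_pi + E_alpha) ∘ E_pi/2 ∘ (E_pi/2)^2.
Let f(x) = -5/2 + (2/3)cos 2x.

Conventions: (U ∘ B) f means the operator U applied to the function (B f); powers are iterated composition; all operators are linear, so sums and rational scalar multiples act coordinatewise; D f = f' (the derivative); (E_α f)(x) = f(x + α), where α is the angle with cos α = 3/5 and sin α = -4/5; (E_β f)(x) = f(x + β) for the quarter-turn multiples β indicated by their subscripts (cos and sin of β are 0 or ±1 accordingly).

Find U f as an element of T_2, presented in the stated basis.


g(x) = -5 - (12/25)cos 2x + (52/75)sin 2x

E_pi/2 f = -5/2 - (2/3)cos 2x
E_pi/2 E_pi/2 f = -5/2 + (2/3)cos 2x
E_pi/2 (E_pi/2)^2 f = -5/2 - (2/3)cos 2x
D E_pi/2 (E_pi/2)^2 f = (4/3)sin 2x
E_pi E_pi/2 (E_pi/2)^2 f = -5/2 - (2/3)cos 2x
E_alpha E_pi/2 (E_pi/2)^2 f = -5/2 + (14/75)cos 2x - (16/25)sin 2x
(D + E_pi + E_alpha) E_pi/2 (E_pi/2)^2 f = -5 - (12/25)cos 2x + (52/75)sin 2x


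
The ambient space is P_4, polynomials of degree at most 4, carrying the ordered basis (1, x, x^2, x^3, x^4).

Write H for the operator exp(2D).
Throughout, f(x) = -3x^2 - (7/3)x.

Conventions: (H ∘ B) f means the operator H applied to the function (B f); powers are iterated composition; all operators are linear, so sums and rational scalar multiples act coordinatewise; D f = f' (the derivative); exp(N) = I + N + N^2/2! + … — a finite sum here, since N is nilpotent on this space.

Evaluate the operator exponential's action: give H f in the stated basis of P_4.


order-1 term: -12x - 14/3
order-2 term: -12
the series for exp(2D) f terminates at order 2
exp(2D) f = -3x^2 - (43/3)x - 50/3

the image equals g(x) = -3x^2 - (43/3)x - 50/3


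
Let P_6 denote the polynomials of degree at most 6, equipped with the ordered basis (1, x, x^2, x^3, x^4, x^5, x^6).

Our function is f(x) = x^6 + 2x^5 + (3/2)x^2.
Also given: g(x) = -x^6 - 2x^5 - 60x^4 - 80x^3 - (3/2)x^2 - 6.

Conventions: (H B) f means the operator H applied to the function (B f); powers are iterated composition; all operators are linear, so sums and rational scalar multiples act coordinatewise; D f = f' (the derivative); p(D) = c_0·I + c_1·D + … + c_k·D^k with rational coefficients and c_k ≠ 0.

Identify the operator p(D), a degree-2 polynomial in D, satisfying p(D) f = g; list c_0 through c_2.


D^0 f = x^6 + 2x^5 + (3/2)x^2
D^1 f = 6x^5 + 10x^4 + 3x
D^2 f = 30x^4 + 40x^3 + 3
matching coefficients of g against c_0 f + c_1 Df + … from the top degree down determines the c_i
solution: c_0 = -1, c_1 = 0, c_2 = -2

c_0 = -1, c_1 = 0, c_2 = -2


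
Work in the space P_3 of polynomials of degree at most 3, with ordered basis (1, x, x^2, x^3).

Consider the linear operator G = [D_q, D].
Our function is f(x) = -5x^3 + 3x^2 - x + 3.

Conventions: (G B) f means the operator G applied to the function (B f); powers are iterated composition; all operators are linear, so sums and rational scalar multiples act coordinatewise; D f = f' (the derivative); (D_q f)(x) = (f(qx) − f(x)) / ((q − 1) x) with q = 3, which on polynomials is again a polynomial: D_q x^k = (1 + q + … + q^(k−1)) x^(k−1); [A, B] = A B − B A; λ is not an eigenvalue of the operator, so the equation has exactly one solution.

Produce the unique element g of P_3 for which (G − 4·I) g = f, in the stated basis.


write g with unknown coordinates in the stated basis and equate coefficients in (G − 4·I) g = f
solving from the highest basis element down gives g = (5/4)x^3 - (3/4)x^2 - (33/8)x - 3/8
check: G g = -(35/2)x + 3/2
so G g − 4·g = -5x^3 + 3x^2 - x + 3 = f ✓

the image equals g(x) = (5/4)x^3 - (3/4)x^2 - (33/8)x - 3/8


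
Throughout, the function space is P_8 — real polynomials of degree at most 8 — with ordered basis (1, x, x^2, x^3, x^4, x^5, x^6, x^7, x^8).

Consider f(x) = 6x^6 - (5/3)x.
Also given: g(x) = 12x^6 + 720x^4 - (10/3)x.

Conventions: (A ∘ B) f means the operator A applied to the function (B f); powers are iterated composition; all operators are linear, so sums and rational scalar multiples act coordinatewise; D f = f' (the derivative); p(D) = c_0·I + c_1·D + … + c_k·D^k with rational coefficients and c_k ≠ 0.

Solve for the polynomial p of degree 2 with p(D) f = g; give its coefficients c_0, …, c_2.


D^0 f = 6x^6 - (5/3)x
D^1 f = 36x^5 - 5/3
D^2 f = 180x^4
matching coefficients of g against c_0 f + c_1 Df + … from the top degree down determines the c_i
solution: c_0 = 2, c_1 = 0, c_2 = 4

c_0 = 2, c_1 = 0, c_2 = 4


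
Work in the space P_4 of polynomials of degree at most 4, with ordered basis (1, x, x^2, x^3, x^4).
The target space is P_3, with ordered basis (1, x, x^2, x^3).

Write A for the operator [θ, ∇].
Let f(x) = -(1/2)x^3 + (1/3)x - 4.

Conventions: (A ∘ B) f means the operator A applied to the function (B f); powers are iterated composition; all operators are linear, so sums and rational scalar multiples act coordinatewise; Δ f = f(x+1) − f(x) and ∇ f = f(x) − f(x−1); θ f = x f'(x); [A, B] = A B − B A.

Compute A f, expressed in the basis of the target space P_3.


the result is g(x) = (3/2)x^2 - 3x + 7/6

∇ f = -(3/2)x^2 + (3/2)x - 1/6
θ ∇ f = -3x^2 + (3/2)x
θ f = -(3/2)x^3 + (1/3)x
∇ θ f = -(9/2)x^2 + (9/2)x - 7/6
[θ, ∇] f = (3/2)x^2 - 3x + 7/6


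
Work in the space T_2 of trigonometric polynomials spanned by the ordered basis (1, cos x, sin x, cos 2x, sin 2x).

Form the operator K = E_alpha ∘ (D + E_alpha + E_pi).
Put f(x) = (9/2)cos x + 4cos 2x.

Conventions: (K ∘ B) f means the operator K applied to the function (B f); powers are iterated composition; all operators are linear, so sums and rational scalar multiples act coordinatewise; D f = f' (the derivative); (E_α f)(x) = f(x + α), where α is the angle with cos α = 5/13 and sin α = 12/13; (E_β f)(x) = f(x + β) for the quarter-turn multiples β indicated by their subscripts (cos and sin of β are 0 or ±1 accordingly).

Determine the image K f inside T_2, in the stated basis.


D f = -(9/2)sin x - 8sin 2x
E_alpha f = (45/26)cos x - (54/13)sin x - (476/169)cos 2x - (480/169)sin 2x
E_pi f = -(9/2)cos x + 4cos 2x
(D + E_alpha + E_pi) f = -(36/13)cos x - (225/26)sin x + (200/169)cos 2x - (1832/169)sin 2x
E_alpha (D + E_alpha + E_pi) f = -(1530/169)cos x - (261/338)sin x - (243640/28561)cos 2x + (194008/28561)sin 2x

the result is g(x) = -(1530/169)cos x - (261/338)sin x - (243640/28561)cos 2x + (194008/28561)sin 2x


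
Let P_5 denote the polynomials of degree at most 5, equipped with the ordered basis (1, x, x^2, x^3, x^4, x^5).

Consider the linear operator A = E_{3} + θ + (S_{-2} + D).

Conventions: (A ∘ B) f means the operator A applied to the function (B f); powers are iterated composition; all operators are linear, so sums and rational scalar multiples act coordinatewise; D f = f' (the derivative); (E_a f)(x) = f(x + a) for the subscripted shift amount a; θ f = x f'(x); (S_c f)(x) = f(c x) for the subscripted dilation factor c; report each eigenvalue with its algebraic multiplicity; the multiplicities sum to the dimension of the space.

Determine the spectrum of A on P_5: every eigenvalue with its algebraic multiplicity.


image of 1: 2
image of x: 4
image of x^2: 7x^2 + 8x + 9
image of x^3: -4x^3 + 12x^2 + 27x + 27
image of x^4: 21x^4 + 16x^3 + 54x^2 + 108x + 81
image of x^5: -26x^5 + 20x^4 + 90x^3 + 270x^2 + 405x + 243
the matrix is upper triangular; its diagonal is (2, 0, 7, -4, 21, -26)
for a triangular matrix the eigenvalues are the diagonal entries, with algebraic multiplicity their repetition count

λ = -26 (multiplicity 1), λ = -4 (multiplicity 1), λ = 0 (multiplicity 1), λ = 2 (multiplicity 1), λ = 7 (multiplicity 1), λ = 21 (multiplicity 1)


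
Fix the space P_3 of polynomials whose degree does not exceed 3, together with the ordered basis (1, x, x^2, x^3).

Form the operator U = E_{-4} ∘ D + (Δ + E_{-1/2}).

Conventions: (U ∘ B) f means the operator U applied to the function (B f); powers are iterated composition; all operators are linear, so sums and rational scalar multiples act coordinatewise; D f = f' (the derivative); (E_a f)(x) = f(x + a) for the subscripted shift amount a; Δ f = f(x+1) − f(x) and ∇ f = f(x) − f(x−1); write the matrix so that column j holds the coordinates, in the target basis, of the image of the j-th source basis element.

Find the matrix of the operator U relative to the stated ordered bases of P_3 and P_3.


image of 1: 1
image of x: x + 3/2
image of x^2: x^2 + 3x - 27/4
image of x^3: x^3 + (9/2)x^2 - (81/4)x + 391/8
each image's coordinates form column j of the matrix

the matrix is [[1, 3/2, -27/4, 391/8]; [0, 1, 3, -81/4]; [0, 0, 1, 9/2]; [0, 0, 0, 1]] (rows listed top to bottom)


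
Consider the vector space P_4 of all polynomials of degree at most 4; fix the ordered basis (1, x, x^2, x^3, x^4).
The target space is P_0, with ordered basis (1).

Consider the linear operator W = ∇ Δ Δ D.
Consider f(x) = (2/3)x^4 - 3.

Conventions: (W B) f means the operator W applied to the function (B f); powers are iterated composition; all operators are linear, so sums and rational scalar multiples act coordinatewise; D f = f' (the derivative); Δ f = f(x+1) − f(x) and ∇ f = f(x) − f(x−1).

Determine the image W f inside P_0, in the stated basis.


the result is g(x) = 16

D f = (8/3)x^3
Δ D f = 8x^2 + 8x + 8/3
Δ Δ D f = 16x + 16
∇ (Δ Δ D) f = 16


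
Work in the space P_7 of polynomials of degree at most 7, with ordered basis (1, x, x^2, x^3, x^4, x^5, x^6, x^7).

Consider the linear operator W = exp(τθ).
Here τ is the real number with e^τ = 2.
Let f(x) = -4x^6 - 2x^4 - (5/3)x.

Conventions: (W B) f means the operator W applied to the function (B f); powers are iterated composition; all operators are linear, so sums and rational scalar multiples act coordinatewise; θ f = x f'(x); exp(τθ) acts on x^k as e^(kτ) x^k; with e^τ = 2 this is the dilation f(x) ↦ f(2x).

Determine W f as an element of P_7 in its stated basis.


the result is g(x) = -256x^6 - 32x^4 - (10/3)x

exp(τθ) x^k = e^(kτ) x^k; with e^τ = 2 this sends x^k to 2^k x^k
x ↦ 2 x
x^4 ↦ 16 x^4
x^6 ↦ 64 x^6
applying this coordinatewise to f: exp(τθ) f = -256x^6 - 32x^4 - (10/3)x


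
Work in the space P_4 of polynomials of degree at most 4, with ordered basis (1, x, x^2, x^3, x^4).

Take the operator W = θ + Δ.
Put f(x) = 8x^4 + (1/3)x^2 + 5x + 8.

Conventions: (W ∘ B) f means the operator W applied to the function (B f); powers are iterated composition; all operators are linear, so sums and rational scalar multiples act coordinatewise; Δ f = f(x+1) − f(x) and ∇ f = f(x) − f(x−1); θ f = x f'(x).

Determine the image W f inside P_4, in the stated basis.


θ f = 32x^4 + (2/3)x^2 + 5x
Δ f = 32x^3 + 48x^2 + (98/3)x + 40/3
(θ + Δ) f = 32x^4 + 32x^3 + (146/3)x^2 + (113/3)x + 40/3

the result is g(x) = 32x^4 + 32x^3 + (146/3)x^2 + (113/3)x + 40/3


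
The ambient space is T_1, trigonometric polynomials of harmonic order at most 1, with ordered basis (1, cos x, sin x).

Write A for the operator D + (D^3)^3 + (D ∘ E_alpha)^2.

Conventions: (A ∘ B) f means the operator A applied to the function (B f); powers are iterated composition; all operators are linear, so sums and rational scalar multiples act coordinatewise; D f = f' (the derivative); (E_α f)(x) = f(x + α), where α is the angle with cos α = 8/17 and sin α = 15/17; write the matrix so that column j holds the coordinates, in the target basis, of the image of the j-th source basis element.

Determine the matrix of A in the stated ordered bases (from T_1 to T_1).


image of 1: 0
image of cos x: (161/289)cos x - (338/289)sin x
image of sin x: (338/289)cos x + (161/289)sin x
each image's coordinates form column j of the matrix

the matrix is [[0, 0, 0]; [0, 161/289, 338/289]; [0, -338/289, 161/289]] (rows listed top to bottom)


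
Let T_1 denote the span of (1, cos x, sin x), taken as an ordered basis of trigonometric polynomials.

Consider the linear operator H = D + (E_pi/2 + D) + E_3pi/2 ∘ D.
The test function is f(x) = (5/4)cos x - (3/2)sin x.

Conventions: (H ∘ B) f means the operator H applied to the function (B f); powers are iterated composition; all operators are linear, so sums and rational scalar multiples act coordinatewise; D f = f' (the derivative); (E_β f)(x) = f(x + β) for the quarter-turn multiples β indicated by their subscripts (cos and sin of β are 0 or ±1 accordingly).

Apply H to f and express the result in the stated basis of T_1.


the result is g(x) = -(13/4)cos x - (21/4)sin x

D f = -(3/2)cos x - (5/4)sin x
E_pi/2 f = -(3/2)cos x - (5/4)sin x
D f = -(3/2)cos x - (5/4)sin x
(E_pi/2 + D) f = -3cos x - (5/2)sin x
D f = -(3/2)cos x - (5/4)sin x
E_3pi/2 D f = (5/4)cos x - (3/2)sin x
(D + (E_pi/2 + D) + E_3pi/2 ∘ D) f = -(13/4)cos x - (21/4)sin x


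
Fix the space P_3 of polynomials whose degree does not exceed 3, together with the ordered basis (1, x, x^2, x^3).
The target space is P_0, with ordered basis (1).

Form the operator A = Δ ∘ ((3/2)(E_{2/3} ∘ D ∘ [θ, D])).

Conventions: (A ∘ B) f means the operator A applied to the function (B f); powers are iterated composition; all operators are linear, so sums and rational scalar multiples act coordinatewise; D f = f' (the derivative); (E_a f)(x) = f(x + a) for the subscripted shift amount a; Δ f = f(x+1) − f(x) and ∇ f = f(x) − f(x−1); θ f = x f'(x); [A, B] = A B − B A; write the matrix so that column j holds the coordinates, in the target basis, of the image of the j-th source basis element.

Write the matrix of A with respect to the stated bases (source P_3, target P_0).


image of 1: 0
image of x: 0
image of x^2: 0
image of x^3: -9
each image's coordinates form column j of the matrix

the matrix is [[0, 0, 0, -9]] (rows listed top to bottom)


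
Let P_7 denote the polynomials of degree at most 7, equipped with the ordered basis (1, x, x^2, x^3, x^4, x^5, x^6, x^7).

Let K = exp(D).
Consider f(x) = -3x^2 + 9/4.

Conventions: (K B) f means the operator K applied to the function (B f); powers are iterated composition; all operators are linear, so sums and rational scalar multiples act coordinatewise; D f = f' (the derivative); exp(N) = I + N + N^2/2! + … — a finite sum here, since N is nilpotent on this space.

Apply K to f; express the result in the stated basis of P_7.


order-1 term: -6x
order-2 term: -3
the series for exp(D) f terminates at order 2
exp(D) f = -3x^2 - 6x - 3/4

g(x) = -3x^2 - 6x - 3/4


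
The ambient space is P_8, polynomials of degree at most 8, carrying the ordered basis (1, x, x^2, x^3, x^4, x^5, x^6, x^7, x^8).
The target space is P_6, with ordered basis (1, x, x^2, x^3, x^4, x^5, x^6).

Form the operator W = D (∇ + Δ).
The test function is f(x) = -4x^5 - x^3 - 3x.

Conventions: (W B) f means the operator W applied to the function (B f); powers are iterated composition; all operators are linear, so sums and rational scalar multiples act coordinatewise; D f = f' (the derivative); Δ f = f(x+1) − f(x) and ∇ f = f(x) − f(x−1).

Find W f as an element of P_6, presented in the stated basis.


g(x) = -160x^3 - 172x

∇ f = -20x^4 + 40x^3 - 43x^2 + 23x - 8
Δ f = -20x^4 - 40x^3 - 43x^2 - 23x - 8
(∇ + Δ) f = -40x^4 - 86x^2 - 16
D (∇ + Δ) f = -160x^3 - 172x
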